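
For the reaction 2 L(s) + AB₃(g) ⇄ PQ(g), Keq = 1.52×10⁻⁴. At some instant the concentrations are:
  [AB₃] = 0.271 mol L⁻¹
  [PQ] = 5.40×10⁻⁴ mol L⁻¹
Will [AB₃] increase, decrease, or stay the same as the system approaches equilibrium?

(L is a pure solid — omitted from Q.)
Q = [PQ] / [AB₃] = (5.40×10⁻⁴) / (0.271) = 0.00199
Q = 0.00199 > Keq = 1.52×10⁻⁴: net reverse reaction.
AB₃ is a reactant, so it increases.

increase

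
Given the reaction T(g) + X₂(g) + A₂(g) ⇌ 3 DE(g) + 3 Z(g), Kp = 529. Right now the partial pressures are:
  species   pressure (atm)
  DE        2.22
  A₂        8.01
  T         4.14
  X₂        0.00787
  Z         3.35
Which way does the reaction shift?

Qp = P(DE)³·P(Z)³ / (P(T)·P(X₂)·P(A₂)) = (2.22)³·(3.35)³ / ((4.14)·(0.00787)·(8.01)) = 1580
Qp = 1580 > Kp = 529, so the reverse reaction proceeds.

toward reactants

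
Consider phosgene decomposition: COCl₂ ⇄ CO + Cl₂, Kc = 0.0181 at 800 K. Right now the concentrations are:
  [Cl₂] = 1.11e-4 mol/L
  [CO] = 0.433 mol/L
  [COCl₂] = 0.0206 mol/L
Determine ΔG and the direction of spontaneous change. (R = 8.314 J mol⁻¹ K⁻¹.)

Qc = [CO]·[Cl₂] / [COCl₂] = (0.433)·(1.11e-4) / (0.0206) = 0.00233
ΔG = RT ln(Qc/Kc) = (8.314 J mol⁻¹ K⁻¹)(800 K) × ln(0.00233/0.0181)
   = (6.651 kJ/mol)(-2.050) = -13.6 kJ/mol
ΔG < 0, so the forward reaction is spontaneous (proceeds forward).

ΔG = -13.6 kJ/mol; the forward reaction is spontaneous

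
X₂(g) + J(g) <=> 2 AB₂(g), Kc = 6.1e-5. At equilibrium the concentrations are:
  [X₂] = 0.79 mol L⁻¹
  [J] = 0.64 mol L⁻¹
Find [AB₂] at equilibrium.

[AB₂] = 0.0056 mol L⁻¹

At equilibrium, Kc = [AB₂]² / ([X₂]·[J]) = 6.1e-5.
([AB₂])² / ((0.79)·(0.64)) = 6.1e-5
[AB₂]² = 3.08e-5 ⇒ [AB₂] = 0.0056 mol L⁻¹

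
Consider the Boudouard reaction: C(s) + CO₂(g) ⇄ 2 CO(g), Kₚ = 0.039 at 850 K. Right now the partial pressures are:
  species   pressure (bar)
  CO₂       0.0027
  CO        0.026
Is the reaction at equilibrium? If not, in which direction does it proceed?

(C is a pure solid — omitted from Qₚ.)
Qₚ = P(CO)² / P(CO₂) = (0.026)² / (0.0027) = 0.25
Qₚ = 0.25 > Kₚ = 0.039, so the reverse reaction proceeds.

toward reactants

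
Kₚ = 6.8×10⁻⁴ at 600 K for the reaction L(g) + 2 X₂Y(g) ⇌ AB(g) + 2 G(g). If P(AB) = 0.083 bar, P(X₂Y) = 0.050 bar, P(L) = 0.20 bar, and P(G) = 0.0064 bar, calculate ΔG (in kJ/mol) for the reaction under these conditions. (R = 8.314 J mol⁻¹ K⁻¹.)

Qₚ = P(AB)·P(G)² / (P(L)·P(X₂Y)²) = (0.083)·(0.0064)² / ((0.20)·(0.050)²) = 0.00680
ΔG = RT ln(Qₚ/Kₚ) = (8.314 J mol⁻¹ K⁻¹)(600 K) × ln(0.00680/6.8×10⁻⁴)
   = (4.988 kJ/mol)(2.303) = 11.5 kJ/mol
ΔG > 0, so the forward reaction is non-spontaneous (proceeds in reverse).

ΔG = 11.5 kJ/mol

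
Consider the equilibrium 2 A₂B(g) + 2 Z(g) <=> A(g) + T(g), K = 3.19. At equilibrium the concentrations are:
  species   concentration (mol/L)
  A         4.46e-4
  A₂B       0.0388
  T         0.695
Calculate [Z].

At equilibrium, K = [A]·[T] / ([A₂B]²·[Z]²) = 3.19.
(4.46e-4)·(0.695) / ((0.0388)²·([Z])²) = 3.19
[Z]² = 0.0645 ⇒ [Z] = 0.254 mol/L

[Z] = 0.254 mol/L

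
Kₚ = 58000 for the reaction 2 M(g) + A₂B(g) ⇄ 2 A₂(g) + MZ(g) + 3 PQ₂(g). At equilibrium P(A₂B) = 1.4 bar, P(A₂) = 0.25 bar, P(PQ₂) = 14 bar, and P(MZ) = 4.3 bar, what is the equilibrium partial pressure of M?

P(M) = 0.095 bar

At equilibrium, Kₚ = P(A₂)²·P(MZ)·P(PQ₂)³ / (P(M)²·P(A₂B)) = 58000.
(0.25)²·(4.3)·(14)³ / ((P(M))²·(1.4)) = 58000
P(M)² = 0.00908 ⇒ P(M) = 0.095 bar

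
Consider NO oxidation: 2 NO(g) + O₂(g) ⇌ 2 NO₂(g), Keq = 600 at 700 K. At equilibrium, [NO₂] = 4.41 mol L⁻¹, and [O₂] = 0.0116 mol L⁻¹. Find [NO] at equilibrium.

[NO] = 1.67 mol L⁻¹

At equilibrium, Keq = [NO₂]² / ([NO]²·[O₂]) = 600.
(4.41)² / (([NO])²·(0.0116)) = 600
[NO]² = 2.79 ⇒ [NO] = 1.67 mol L⁻¹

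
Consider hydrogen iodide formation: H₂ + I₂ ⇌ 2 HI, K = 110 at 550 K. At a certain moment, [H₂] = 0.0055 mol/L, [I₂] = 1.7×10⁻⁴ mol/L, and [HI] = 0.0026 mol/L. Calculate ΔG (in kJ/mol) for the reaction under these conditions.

Q = [HI]² / ([H₂]·[I₂]) = (0.0026)² / ((0.0055)·(1.7×10⁻⁴)) = 7.23
ΔG = RT ln(Q/K) = (8.314 J mol⁻¹ K⁻¹)(550 K) × ln(7.23/110)
   = (4.573 kJ/mol)(-2.722) = -12.4 kJ/mol
ΔG < 0, so the forward reaction is spontaneous (proceeds forward).

ΔG = -12.4 kJ/mol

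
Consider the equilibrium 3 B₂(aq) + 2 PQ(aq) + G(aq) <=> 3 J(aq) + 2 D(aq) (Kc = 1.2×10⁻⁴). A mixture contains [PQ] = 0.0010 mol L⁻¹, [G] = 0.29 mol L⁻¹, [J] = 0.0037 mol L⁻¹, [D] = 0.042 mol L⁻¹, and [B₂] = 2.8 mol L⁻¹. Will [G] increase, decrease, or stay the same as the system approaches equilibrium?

Qc = [J]³·[D]² / ([B₂]³·[PQ]²·[G]) = (0.0037)³·(0.042)² / ((2.8)³·(0.0010)²·(0.29)) = 1.4×10⁻⁵
Qc = 1.4×10⁻⁵ < Kc = 1.2×10⁻⁴: net forward reaction.
G is a reactant, so it decreases.

decrease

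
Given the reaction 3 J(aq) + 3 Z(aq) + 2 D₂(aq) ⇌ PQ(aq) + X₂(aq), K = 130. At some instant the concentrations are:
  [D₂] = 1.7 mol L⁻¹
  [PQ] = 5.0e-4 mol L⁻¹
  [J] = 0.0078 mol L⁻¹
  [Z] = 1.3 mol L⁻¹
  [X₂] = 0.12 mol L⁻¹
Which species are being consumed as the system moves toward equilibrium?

Q = [PQ]·[X₂] / ([J]³·[Z]³·[D₂]²) = (5.0e-4)·(0.12) / ((0.0078)³·(1.3)³·(1.7)²) = 20
Q = 20 < K = 130: net forward reaction.

J, Z, D₂ (reactants)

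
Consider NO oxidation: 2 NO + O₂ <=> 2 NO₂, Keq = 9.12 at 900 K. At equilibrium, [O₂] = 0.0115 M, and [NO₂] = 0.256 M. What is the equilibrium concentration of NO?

[NO] = 0.790 M

At equilibrium, Keq = [NO₂]² / ([NO]²·[O₂]) = 9.12.
(0.256)² / (([NO])²·(0.0115)) = 9.12
[NO]² = 0.625 ⇒ [NO] = 0.790 M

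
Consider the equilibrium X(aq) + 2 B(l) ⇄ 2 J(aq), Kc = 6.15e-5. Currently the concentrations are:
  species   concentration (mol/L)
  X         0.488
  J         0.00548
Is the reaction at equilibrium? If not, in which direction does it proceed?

neither direction; the system is at equilibrium

(B is a pure liquid — omitted from Qc.)
Qc = [J]² / [X] = (0.00548)² / (0.488) = 6.15e-5
Qc = 6.15e-5 = Kc, so the system is already at equilibrium.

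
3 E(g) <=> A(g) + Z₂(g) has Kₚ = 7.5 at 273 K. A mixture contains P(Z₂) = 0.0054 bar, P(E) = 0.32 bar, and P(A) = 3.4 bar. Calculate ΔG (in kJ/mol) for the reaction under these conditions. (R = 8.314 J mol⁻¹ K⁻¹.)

ΔG = -5.89 kJ/mol

Qₚ = P(A)·P(Z₂) / P(E)³ = (3.4)·(0.0054) / (0.32)³ = 0.560
ΔG = RT ln(Qₚ/Kₚ) = (8.314 J mol⁻¹ K⁻¹)(273 K) × ln(0.560/7.5)
   = (2.270 kJ/mol)(-2.595) = -5.89 kJ/mol
ΔG < 0, so the forward reaction is spontaneous (proceeds forward).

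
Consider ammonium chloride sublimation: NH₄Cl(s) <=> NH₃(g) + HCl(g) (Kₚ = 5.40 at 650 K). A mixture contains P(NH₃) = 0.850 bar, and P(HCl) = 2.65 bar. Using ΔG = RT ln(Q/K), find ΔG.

ΔG = -4.73 kJ/mol

(NH₄Cl is a pure solid — omitted from Qₚ.)
Qₚ = P(NH₃)·P(HCl) = (0.850)·(2.65) = 2.25
ΔG = RT ln(Qₚ/Kₚ) = (8.314 J mol⁻¹ K⁻¹)(650 K) × ln(2.25/5.40)
   = (5.404 kJ/mol)(-0.8755) = -4.73 kJ/mol
ΔG < 0, so the forward reaction is spontaneous (proceeds forward).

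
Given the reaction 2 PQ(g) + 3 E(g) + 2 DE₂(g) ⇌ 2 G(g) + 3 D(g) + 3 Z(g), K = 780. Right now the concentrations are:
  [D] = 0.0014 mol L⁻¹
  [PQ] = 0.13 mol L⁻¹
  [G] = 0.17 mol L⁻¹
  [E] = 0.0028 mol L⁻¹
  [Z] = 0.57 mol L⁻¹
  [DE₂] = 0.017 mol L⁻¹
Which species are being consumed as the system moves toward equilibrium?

PQ, E, DE₂ (reactants)

Q = [G]²·[D]³·[Z]³ / ([PQ]²·[E]³·[DE₂]²) = (0.17)²·(0.0014)³·(0.57)³ / ((0.13)²·(0.0028)³·(0.017)²) = 140
Q = 140 < K = 780: net forward reaction.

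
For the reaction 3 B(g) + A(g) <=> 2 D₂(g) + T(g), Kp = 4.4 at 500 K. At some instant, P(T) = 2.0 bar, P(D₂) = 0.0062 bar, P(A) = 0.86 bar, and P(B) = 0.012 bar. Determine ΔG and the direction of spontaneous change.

Qp = P(D₂)²·P(T) / (P(B)³·P(A)) = (0.0062)²·(2.0) / ((0.012)³·(0.86)) = 51.7
ΔG = RT ln(Qp/Kp) = (8.314 J mol⁻¹ K⁻¹)(500 K) × ln(51.7/4.4)
   = (4.157 kJ/mol)(2.464) = 10.2 kJ/mol
ΔG > 0, so the forward reaction is non-spontaneous (proceeds in reverse).

ΔG = 10.2 kJ/mol; the forward reaction is non-spontaneous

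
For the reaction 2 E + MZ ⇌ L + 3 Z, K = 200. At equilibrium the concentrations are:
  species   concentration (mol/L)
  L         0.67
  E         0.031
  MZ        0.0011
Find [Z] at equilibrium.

At equilibrium, K = [L]·[Z]³ / ([E]²·[MZ]) = 200.
(0.67)·([Z])³ / ((0.031)²·(0.0011)) = 200
[Z]³ = 3.16e-4 ⇒ [Z] = 0.068 mol/L

[Z] = 0.068 mol/L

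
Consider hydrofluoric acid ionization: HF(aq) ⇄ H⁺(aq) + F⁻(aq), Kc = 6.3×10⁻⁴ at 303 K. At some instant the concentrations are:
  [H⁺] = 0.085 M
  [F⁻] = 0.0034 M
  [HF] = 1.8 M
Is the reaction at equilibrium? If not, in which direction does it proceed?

Qc = [H⁺]·[F⁻] / [HF] = (0.085)·(0.0034) / (1.8) = 1.6×10⁻⁴
Qc = 1.6×10⁻⁴ < Kc = 6.3×10⁻⁴, so the forward reaction proceeds.

toward products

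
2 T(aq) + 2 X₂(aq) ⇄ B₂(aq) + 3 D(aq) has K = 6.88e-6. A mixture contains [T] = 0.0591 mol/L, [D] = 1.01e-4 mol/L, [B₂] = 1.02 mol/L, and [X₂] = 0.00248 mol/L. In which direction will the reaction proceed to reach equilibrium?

toward reactants

Q = [B₂]·[D]³ / ([T]²·[X₂]²) = (1.02)·(1.01e-4)³ / ((0.0591)²·(0.00248)²) = 4.89e-5
Q = 4.89e-5 > K = 6.88e-6, so the reverse reaction proceeds.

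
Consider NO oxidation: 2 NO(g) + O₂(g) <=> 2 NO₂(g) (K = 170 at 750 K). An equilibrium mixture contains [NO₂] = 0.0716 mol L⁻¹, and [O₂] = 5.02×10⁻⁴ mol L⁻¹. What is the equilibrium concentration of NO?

[NO] = 0.245 mol L⁻¹

At equilibrium, K = [NO₂]² / ([NO]²·[O₂]) = 170.
(0.0716)² / (([NO])²·(5.02×10⁻⁴)) = 170
[NO]² = 0.0601 ⇒ [NO] = 0.245 mol L⁻¹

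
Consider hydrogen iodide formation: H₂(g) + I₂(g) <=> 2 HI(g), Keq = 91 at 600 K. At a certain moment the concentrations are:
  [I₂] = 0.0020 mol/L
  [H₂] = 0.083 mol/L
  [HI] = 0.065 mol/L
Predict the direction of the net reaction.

forward (toward products)

Q = [HI]² / ([H₂]·[I₂]) = (0.065)² / ((0.083)·(0.0020)) = 25
Q = 25 < Keq = 91, so the forward reaction proceeds.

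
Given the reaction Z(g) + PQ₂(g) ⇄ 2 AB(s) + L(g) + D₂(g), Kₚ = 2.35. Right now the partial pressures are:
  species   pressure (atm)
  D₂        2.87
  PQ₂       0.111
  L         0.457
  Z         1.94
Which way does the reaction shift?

(AB is a pure solid — omitted from Qₚ.)
Qₚ = P(L)·P(D₂) / (P(Z)·P(PQ₂)) = (0.457)·(2.87) / ((1.94)·(0.111)) = 6.09
Qₚ = 6.09 > Kₚ = 2.35, so the reverse reaction proceeds.

toward reactants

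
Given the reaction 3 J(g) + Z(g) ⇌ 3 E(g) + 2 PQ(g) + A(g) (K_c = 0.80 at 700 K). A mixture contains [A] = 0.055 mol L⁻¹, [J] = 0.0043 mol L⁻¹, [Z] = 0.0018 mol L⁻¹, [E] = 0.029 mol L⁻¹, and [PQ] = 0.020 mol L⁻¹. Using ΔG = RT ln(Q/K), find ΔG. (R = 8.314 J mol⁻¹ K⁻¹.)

ΔG = 8.99 kJ/mol

Q_c = [E]³·[PQ]²·[A] / ([J]³·[Z]) = (0.029)³·(0.020)²·(0.055) / ((0.0043)³·(0.0018)) = 3.75
ΔG = RT ln(Q_c/K_c) = (8.314 J mol⁻¹ K⁻¹)(700 K) × ln(3.75/0.80)
   = (5.820 kJ/mol)(1.545) = 8.99 kJ/mol
ΔG > 0, so the forward reaction is non-spontaneous (proceeds in reverse).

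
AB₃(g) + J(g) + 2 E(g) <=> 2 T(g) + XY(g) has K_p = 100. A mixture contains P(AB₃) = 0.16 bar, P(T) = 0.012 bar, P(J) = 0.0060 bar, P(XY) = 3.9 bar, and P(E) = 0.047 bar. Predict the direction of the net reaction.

in the reverse direction

Q_p = P(T)²·P(XY) / (P(AB₃)·P(J)·P(E)²) = (0.012)²·(3.9) / ((0.16)·(0.0060)·(0.047)²) = 260
Q_p = 260 > K_p = 100, so the reverse reaction proceeds.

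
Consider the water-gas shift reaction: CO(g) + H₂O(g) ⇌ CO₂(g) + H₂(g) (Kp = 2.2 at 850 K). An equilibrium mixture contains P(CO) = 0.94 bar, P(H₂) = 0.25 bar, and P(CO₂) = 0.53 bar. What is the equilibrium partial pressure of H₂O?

At equilibrium, Kp = P(CO₂)·P(H₂) / (P(CO)·P(H₂O)) = 2.2.
(0.53)·(0.25) / ((0.94)·(P(H₂O))) = 2.2
P(H₂O) = 0.0641 = 0.064 bar

P(H₂O) = 0.064 bar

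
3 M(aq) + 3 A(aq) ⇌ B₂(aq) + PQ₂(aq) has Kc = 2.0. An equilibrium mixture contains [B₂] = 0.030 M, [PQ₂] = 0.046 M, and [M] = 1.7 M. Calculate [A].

[A] = 0.052 M

At equilibrium, Kc = [B₂]·[PQ₂] / ([M]³·[A]³) = 2.0.
(0.030)·(0.046) / ((1.7)³·([A])³) = 2.0
[A]³ = 1.40×10⁻⁴ ⇒ [A] = 0.052 M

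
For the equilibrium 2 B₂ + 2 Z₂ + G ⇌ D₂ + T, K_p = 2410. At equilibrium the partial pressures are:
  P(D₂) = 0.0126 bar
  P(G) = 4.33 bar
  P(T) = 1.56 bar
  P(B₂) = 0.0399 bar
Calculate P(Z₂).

At equilibrium, K_p = P(D₂)·P(T) / (P(B₂)²·P(Z₂)²·P(G)) = 2410.
(0.0126)·(1.56) / ((0.0399)²·(P(Z₂))²·(4.33)) = 2410
P(Z₂)² = 0.00118 ⇒ P(Z₂) = 0.0344 bar

P(Z₂) = 0.0344 bar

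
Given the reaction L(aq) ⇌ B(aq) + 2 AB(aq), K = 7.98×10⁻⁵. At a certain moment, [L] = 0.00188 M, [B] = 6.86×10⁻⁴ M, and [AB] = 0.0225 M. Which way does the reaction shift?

to the left

Q = [B]·[AB]² / [L] = (6.86×10⁻⁴)·(0.0225)² / (0.00188) = 1.85×10⁻⁴
Q = 1.85×10⁻⁴ > K = 7.98×10⁻⁵, so the reverse reaction proceeds.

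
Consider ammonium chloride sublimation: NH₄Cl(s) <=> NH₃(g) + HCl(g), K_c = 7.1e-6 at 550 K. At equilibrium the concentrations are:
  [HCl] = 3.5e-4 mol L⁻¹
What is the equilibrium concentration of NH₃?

(NH₄Cl is a pure solid — omitted from K_c.)
At equilibrium, K_c = [NH₃]·[HCl] = 7.1e-6.
([NH₃])·(3.5e-4) = 7.1e-6
[NH₃] = 0.0203 = 0.020 mol L⁻¹

[NH₃] = 0.020 mol L⁻¹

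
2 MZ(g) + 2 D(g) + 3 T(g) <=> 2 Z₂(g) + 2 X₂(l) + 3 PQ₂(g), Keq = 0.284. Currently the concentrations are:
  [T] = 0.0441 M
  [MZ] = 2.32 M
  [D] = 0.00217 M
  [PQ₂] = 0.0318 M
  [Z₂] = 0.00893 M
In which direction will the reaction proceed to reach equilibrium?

(X₂ is a pure liquid — omitted from Q.)
Q = [Z₂]²·[PQ₂]³ / ([MZ]²·[D]²·[T]³) = (0.00893)²·(0.0318)³ / ((2.32)²·(0.00217)²·(0.0441)³) = 1.18
Q = 1.18 > Keq = 0.284, so the reverse reaction proceeds.

reverse (toward reactants)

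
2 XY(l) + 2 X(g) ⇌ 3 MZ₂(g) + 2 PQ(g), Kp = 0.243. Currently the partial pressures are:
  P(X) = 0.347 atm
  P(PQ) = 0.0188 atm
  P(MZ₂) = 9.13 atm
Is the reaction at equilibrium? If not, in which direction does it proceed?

in the reverse direction

(XY is a pure liquid — omitted from Qp.)
Qp = P(MZ₂)³·P(PQ)² / P(X)² = (9.13)³·(0.0188)² / (0.347)² = 2.23
Qp = 2.23 > Kp = 0.243, so the reverse reaction proceeds.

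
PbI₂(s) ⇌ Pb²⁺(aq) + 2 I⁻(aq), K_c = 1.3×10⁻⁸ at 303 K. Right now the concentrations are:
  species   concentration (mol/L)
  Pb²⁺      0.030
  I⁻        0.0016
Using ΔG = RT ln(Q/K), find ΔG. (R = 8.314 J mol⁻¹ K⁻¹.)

ΔG = 4.47 kJ/mol

(PbI₂ is a pure solid — omitted from Q_c.)
Q_c = [Pb²⁺]·[I⁻]² = (0.030)·(0.0016)² = 7.68×10⁻⁸
ΔG = RT ln(Q_c/K_c) = (8.314 J mol⁻¹ K⁻¹)(303 K) × ln(7.68×10⁻⁸/1.3×10⁻⁸)
   = (2.519 kJ/mol)(1.776) = 4.47 kJ/mol
ΔG > 0, so the forward reaction is non-spontaneous (proceeds in reverse).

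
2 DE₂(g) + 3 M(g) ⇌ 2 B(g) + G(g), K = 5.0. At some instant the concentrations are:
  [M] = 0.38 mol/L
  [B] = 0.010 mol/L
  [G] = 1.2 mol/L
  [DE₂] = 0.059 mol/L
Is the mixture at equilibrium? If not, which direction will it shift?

Q = [B]²·[G] / ([DE₂]²·[M]³) = (0.010)²·(1.2) / ((0.059)²·(0.38)³) = 0.63
Q = 0.63 < K = 5.0: net forward reaction.

no; Q < K, reaction proceeds forward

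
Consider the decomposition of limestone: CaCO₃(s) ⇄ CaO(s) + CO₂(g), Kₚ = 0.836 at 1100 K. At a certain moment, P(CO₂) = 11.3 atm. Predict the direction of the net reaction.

to the left

(CaCO₃, CaO are pure solids — omitted from Qₚ.)
Qₚ = P(CO₂) = 11.3
Qₚ = 11.3 > Kₚ = 0.836, so the reverse reaction proceeds.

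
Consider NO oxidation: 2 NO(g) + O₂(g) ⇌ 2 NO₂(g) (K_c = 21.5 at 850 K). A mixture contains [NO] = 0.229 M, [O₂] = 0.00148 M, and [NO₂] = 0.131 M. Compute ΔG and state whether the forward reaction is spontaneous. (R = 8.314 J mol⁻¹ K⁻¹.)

ΔG = 16.5 kJ/mol; the forward reaction is non-spontaneous

Q_c = [NO₂]² / ([NO]²·[O₂]) = (0.131)² / ((0.229)²·(0.00148)) = 221
ΔG = RT ln(Q_c/K_c) = (8.314 J mol⁻¹ K⁻¹)(850 K) × ln(221/21.5)
   = (7.067 kJ/mol)(2.330) = 16.5 kJ/mol
ΔG > 0, so the forward reaction is non-spontaneous (proceeds in reverse).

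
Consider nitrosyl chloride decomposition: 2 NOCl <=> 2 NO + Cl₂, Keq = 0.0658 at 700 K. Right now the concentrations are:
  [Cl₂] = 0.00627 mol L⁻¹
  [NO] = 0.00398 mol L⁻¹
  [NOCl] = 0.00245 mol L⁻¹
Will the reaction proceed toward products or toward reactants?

to the right

Q = [NO]²·[Cl₂] / [NOCl]² = (0.00398)²·(0.00627) / (0.00245)² = 0.0165
Q = 0.0165 < Keq = 0.0658, so the forward reaction proceeds.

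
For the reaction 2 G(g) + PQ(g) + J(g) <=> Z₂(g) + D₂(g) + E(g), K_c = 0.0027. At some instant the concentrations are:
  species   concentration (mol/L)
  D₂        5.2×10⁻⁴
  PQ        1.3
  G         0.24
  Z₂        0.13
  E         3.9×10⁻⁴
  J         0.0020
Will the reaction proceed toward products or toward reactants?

to the right

Q_c = [Z₂]·[D₂]·[E] / ([G]²·[PQ]·[J]) = (0.13)·(5.2×10⁻⁴)·(3.9×10⁻⁴) / ((0.24)²·(1.3)·(0.0020)) = 1.8×10⁻⁴
Q_c = 1.8×10⁻⁴ < K_c = 0.0027, so the forward reaction proceeds.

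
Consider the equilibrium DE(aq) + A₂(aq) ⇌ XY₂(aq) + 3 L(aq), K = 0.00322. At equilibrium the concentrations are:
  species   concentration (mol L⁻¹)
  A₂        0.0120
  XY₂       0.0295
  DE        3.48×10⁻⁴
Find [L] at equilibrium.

At equilibrium, K = [XY₂]·[L]³ / ([DE]·[A₂]) = 0.00322.
(0.0295)·([L])³ / ((3.48×10⁻⁴)·(0.0120)) = 0.00322
[L]³ = 4.56×10⁻⁷ ⇒ [L] = 0.00770 mol L⁻¹

[L] = 0.00770 mol L⁻¹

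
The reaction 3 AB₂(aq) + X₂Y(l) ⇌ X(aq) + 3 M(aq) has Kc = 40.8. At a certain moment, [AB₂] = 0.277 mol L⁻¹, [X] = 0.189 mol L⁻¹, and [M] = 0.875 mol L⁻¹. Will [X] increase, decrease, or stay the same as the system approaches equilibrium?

increase

(X₂Y is a pure liquid — omitted from Qc.)
Qc = [X]·[M]³ / [AB₂]³ = (0.189)·(0.875)³ / (0.277)³ = 5.96
Qc = 5.96 < Kc = 40.8: net forward reaction.
X is a product, so it increases.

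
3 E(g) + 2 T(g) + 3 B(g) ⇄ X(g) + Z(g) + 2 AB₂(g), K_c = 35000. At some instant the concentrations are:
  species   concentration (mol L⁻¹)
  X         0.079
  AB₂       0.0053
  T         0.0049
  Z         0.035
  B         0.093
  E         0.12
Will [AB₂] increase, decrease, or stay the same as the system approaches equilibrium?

increase

Q_c = [X]·[Z]·[AB₂]² / ([E]³·[T]²·[B]³) = (0.079)·(0.035)·(0.0053)² / ((0.12)³·(0.0049)²·(0.093)³) = 2300
Q_c = 2300 < K_c = 35000: net forward reaction.
AB₂ is a product, so it increases.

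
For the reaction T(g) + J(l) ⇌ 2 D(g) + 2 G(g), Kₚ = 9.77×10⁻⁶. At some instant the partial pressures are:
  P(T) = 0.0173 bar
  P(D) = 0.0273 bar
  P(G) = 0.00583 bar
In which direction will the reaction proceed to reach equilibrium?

in the forward direction

(J is a pure liquid — omitted from Qₚ.)
Qₚ = P(D)²·P(G)² / P(T) = (0.0273)²·(0.00583)² / (0.0173) = 1.46×10⁻⁶
Qₚ = 1.46×10⁻⁶ < Kₚ = 9.77×10⁻⁶, so the forward reaction proceeds.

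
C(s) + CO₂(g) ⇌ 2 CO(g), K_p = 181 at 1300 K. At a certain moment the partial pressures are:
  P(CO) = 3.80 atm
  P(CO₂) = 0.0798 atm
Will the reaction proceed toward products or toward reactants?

no net change (already at equilibrium)

(C is a pure solid — omitted from Q_p.)
Q_p = P(CO)² / P(CO₂) = (3.80)² / (0.0798) = 181
Q_p = 181 = K_p, so the system is already at equilibrium.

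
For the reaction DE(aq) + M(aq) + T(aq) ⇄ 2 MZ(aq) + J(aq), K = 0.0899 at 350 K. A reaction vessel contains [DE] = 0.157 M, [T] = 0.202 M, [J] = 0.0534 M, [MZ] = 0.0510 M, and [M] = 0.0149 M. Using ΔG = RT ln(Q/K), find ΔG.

Q = [MZ]²·[J] / ([DE]·[M]·[T]) = (0.0510)²·(0.0534) / ((0.157)·(0.0149)·(0.202)) = 0.294
ΔG = RT ln(Q/K) = (8.314 J mol⁻¹ K⁻¹)(350 K) × ln(0.294/0.0899)
   = (2.910 kJ/mol)(1.185) = 3.45 kJ/mol
ΔG > 0, so the forward reaction is non-spontaneous (proceeds in reverse).

ΔG = 3.45 kJ/mol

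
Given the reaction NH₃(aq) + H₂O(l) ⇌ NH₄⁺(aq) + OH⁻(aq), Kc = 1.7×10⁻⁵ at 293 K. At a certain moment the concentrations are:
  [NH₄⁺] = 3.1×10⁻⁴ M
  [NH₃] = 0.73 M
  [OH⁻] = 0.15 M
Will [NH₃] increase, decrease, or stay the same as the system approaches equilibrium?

increase

(H₂O is a pure liquid — omitted from Qc.)
Qc = [NH₄⁺]·[OH⁻] / [NH₃] = (3.1×10⁻⁴)·(0.15) / (0.73) = 6.4×10⁻⁵
Qc = 6.4×10⁻⁵ > Kc = 1.7×10⁻⁵: net reverse reaction.
NH₃ is a reactant, so it increases.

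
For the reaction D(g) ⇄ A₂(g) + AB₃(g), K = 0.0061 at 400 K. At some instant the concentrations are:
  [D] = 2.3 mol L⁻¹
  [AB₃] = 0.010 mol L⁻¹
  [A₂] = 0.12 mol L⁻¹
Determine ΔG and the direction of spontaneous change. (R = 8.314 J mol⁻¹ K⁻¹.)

ΔG = -8.18 kJ/mol; the forward reaction is spontaneous

Q = [A₂]·[AB₃] / [D] = (0.12)·(0.010) / (2.3) = 5.22e-4
ΔG = RT ln(Q/K) = (8.314 J mol⁻¹ K⁻¹)(400 K) × ln(5.22e-4/0.0061)
   = (3.326 kJ/mol)(-2.458) = -8.18 kJ/mol
ΔG < 0, so the forward reaction is spontaneous (proceeds forward).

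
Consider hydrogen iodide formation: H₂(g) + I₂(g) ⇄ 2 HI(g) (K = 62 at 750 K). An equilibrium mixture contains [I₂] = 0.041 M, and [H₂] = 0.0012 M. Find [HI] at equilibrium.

At equilibrium, K = [HI]² / ([H₂]·[I₂]) = 62.
([HI])² / ((0.0012)·(0.041)) = 62
[HI]² = 0.00305 ⇒ [HI] = 0.055 M

[HI] = 0.055 M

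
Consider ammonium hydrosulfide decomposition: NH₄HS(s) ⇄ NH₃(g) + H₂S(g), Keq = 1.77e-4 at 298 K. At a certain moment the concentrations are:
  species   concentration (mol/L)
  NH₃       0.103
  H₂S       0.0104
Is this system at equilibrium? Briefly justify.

(NH₄HS is a pure solid — omitted from Q.)
Q = [NH₃]·[H₂S] = (0.103)·(0.0104) = 0.00107
Q = 0.00107 > Keq = 1.77e-4: net reverse reaction.

no; Q > K, reaction proceeds in reverse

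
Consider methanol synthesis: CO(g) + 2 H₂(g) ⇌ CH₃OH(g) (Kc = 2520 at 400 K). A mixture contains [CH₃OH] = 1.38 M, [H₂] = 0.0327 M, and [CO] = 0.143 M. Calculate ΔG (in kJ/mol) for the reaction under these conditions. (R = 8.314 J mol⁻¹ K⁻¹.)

ΔG = 4.24 kJ/mol

Qc = [CH₃OH] / ([CO]·[H₂]²) = (1.38) / ((0.143)·(0.0327)²) = 9030
ΔG = RT ln(Qc/Kc) = (8.314 J mol⁻¹ K⁻¹)(400 K) × ln(9030/2520)
   = (3.326 kJ/mol)(1.276) = 4.24 kJ/mol
ΔG > 0, so the forward reaction is non-spontaneous (proceeds in reverse).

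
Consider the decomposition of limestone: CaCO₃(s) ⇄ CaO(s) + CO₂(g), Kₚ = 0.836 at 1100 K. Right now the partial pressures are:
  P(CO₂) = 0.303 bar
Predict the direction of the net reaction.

forward (toward products)

(CaCO₃, CaO are pure solids — omitted from Qₚ.)
Qₚ = P(CO₂) = 0.303
Qₚ = 0.303 < Kₚ = 0.836, so the forward reaction proceeds.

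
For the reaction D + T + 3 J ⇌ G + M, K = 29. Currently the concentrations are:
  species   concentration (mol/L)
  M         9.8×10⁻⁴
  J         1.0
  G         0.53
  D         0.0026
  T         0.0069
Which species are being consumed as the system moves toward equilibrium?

none (at equilibrium)

Q = [G]·[M] / ([D]·[T]·[J]³) = (0.53)·(9.8×10⁻⁴) / ((0.0026)·(0.0069)·(1.0)³) = 29
Q = 29 = K; the system is at equilibrium.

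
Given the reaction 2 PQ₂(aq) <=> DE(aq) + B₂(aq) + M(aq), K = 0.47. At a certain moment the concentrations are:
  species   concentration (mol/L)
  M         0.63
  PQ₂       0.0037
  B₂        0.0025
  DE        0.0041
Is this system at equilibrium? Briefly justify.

Q = [DE]·[B₂]·[M] / [PQ₂]² = (0.0041)·(0.0025)·(0.63) / (0.0037)² = 0.47
Q = 0.47 = K; the system is at equilibrium.

yes, at equilibrium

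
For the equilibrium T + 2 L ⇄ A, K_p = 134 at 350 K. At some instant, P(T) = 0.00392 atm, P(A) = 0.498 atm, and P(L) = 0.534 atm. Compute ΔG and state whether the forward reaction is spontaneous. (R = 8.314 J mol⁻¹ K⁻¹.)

ΔG = 3.50 kJ/mol; the forward reaction is non-spontaneous

Q_p = P(A) / (P(T)·P(L)²) = (0.498) / ((0.00392)·(0.534)²) = 446
ΔG = RT ln(Q_p/K_p) = (8.314 J mol⁻¹ K⁻¹)(350 K) × ln(446/134)
   = (2.910 kJ/mol)(1.202) = 3.50 kJ/mol
ΔG > 0, so the forward reaction is non-spontaneous (proceeds in reverse).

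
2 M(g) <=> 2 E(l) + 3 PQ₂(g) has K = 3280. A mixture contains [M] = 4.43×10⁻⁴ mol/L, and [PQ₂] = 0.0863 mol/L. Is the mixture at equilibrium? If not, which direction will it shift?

(E is a pure liquid — omitted from Q.)
Q = [PQ₂]³ / [M]² = (0.0863)³ / (4.43×10⁻⁴)² = 3280
Q = 3280 = K; the system is at equilibrium.

yes, at equilibrium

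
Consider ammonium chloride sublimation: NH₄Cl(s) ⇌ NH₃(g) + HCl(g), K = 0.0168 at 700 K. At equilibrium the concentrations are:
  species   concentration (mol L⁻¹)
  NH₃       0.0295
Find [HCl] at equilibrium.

(NH₄Cl is a pure solid — omitted from K.)
At equilibrium, K = [NH₃]·[HCl] = 0.0168.
(0.0295)·([HCl]) = 0.0168
[HCl] = 0.569 mol L⁻¹

[HCl] = 0.569 mol L⁻¹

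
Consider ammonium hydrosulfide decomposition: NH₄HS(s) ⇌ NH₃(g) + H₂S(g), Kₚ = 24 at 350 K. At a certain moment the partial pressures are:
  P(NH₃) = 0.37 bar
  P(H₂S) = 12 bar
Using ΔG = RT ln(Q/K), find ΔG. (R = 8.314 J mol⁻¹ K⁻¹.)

ΔG = -4.91 kJ/mol

(NH₄HS is a pure solid — omitted from Qₚ.)
Qₚ = P(NH₃)·P(H₂S) = (0.37)·(12) = 4.44
ΔG = RT ln(Qₚ/Kₚ) = (8.314 J mol⁻¹ K⁻¹)(350 K) × ln(4.44/24)
   = (2.910 kJ/mol)(-1.687) = -4.91 kJ/mol
ΔG < 0, so the forward reaction is spontaneous (proceeds forward).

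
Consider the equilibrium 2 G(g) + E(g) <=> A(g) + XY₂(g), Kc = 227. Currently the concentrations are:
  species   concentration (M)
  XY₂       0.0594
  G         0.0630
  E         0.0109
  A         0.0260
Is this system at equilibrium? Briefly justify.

no; Q < K, reaction proceeds forward

Qc = [A]·[XY₂] / ([G]²·[E]) = (0.0260)·(0.0594) / ((0.0630)²·(0.0109)) = 35.7
Qc = 35.7 < Kc = 227: net forward reaction.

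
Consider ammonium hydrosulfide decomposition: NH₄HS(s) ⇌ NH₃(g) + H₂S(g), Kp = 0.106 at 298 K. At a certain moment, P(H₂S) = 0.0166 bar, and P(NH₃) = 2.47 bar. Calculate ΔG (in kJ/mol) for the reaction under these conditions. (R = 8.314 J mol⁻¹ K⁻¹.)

(NH₄HS is a pure solid — omitted from Qp.)
Qp = P(NH₃)·P(H₂S) = (2.47)·(0.0166) = 0.0410
ΔG = RT ln(Qp/Kp) = (8.314 J mol⁻¹ K⁻¹)(298 K) × ln(0.0410/0.106)
   = (2.478 kJ/mol)(-0.9499) = -2.35 kJ/mol
ΔG < 0, so the forward reaction is spontaneous (proceeds forward).

ΔG = -2.35 kJ/mol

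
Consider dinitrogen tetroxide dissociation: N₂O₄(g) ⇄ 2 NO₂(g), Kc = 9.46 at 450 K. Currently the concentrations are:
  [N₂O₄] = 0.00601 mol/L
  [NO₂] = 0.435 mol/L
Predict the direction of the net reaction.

toward reactants

Qc = [NO₂]² / [N₂O₄] = (0.435)² / (0.00601) = 31.5
Qc = 31.5 > Kc = 9.46, so the reverse reaction proceeds.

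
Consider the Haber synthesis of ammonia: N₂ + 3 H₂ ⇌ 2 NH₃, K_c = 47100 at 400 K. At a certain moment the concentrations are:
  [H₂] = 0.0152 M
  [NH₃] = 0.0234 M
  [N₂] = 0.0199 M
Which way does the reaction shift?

Q_c = [NH₃]² / ([N₂]·[H₂]³) = (0.0234)² / ((0.0199)·(0.0152)³) = 7840
Q_c = 7840 < K_c = 47100, so the forward reaction proceeds.

toward products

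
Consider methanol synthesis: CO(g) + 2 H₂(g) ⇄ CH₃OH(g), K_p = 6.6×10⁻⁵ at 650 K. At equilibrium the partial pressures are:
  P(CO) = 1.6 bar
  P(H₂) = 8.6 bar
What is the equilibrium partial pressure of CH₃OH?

At equilibrium, K_p = P(CH₃OH) / (P(CO)·P(H₂)²) = 6.6×10⁻⁵.
(P(CH₃OH)) / ((1.6)·(8.6)²) = 6.6×10⁻⁵
P(CH₃OH) = 0.00781 = 0.0078 bar

P(CH₃OH) = 0.0078 bar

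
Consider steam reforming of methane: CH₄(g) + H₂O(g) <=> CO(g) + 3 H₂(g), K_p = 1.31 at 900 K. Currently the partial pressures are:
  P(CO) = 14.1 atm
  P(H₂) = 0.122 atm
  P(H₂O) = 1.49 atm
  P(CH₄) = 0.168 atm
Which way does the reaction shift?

Q_p = P(CO)·P(H₂)³ / (P(CH₄)·P(H₂O)) = (14.1)·(0.122)³ / ((0.168)·(1.49)) = 0.102
Q_p = 0.102 < K_p = 1.31, so the forward reaction proceeds.

to the right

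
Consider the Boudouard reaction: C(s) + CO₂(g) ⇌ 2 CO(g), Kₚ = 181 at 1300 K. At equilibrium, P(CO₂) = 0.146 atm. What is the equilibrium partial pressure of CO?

P(CO) = 5.14 atm

(C is a pure solid — omitted from Kₚ.)
At equilibrium, Kₚ = P(CO)² / P(CO₂) = 181.
(P(CO))² / (0.146) = 181
P(CO)² = 26.4 ⇒ P(CO) = 5.14 atm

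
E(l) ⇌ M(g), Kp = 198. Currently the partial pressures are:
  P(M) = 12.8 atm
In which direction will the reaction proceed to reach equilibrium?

(E is a pure liquid — omitted from Qp.)
Qp = P(M) = 12.8
Qp = 12.8 < Kp = 198, so the forward reaction proceeds.

to the right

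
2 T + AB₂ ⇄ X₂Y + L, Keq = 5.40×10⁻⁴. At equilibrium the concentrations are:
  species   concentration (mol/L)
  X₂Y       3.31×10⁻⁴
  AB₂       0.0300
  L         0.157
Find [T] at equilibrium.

[T] = 1.79 mol/L

At equilibrium, Keq = [X₂Y]·[L] / ([T]²·[AB₂]) = 5.40×10⁻⁴.
(3.31×10⁻⁴)·(0.157) / (([T])²·(0.0300)) = 5.40×10⁻⁴
[T]² = 3.21 ⇒ [T] = 1.79 mol/L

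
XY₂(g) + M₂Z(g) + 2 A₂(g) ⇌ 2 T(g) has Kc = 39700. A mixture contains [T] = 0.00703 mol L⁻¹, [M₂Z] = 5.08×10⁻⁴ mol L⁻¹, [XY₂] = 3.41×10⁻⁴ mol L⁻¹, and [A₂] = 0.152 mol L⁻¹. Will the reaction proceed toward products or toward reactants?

Qc = [T]² / ([XY₂]·[M₂Z]·[A₂]²) = (0.00703)² / ((3.41×10⁻⁴)·(5.08×10⁻⁴)·(0.152)²) = 12300
Qc = 12300 < Kc = 39700, so the forward reaction proceeds.

toward products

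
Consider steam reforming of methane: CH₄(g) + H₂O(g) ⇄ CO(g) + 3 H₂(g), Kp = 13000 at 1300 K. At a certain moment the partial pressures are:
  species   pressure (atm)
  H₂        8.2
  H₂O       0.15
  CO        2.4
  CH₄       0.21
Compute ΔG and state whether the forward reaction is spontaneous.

Qp = P(CO)·P(H₂)³ / (P(CH₄)·P(H₂O)) = (2.4)·(8.2)³ / ((0.21)·(0.15)) = 42000
ΔG = RT ln(Qp/Kp) = (8.314 J mol⁻¹ K⁻¹)(1300 K) × ln(42000/13000)
   = (10.81 kJ/mol)(1.173) = 12.7 kJ/mol
ΔG > 0, so the forward reaction is non-spontaneous (proceeds in reverse).

ΔG = 12.7 kJ/mol; the forward reaction is non-spontaneous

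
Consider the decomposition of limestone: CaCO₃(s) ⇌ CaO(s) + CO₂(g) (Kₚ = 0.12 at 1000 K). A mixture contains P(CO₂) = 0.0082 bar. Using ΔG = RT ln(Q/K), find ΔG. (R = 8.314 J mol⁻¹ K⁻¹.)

(CaCO₃, CaO are pure solids — omitted from Qₚ.)
Qₚ = P(CO₂) = 0.00820
ΔG = RT ln(Qₚ/Kₚ) = (8.314 J mol⁻¹ K⁻¹)(1000 K) × ln(0.00820/0.12)
   = (8.314 kJ/mol)(-2.683) = -22.3 kJ/mol
ΔG < 0, so the forward reaction is spontaneous (proceeds forward).

ΔG = -22.3 kJ/mol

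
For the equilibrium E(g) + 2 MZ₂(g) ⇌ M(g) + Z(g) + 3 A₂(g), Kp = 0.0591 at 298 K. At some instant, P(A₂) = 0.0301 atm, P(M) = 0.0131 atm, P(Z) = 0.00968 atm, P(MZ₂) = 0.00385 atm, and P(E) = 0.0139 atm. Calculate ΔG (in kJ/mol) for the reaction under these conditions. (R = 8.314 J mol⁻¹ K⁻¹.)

ΔG = -3.12 kJ/mol

Qp = P(M)·P(Z)·P(A₂)³ / (P(E)·P(MZ₂)²) = (0.0131)·(0.00968)·(0.0301)³ / ((0.0139)·(0.00385)²) = 0.0168
ΔG = RT ln(Qp/Kp) = (8.314 J mol⁻¹ K⁻¹)(298 K) × ln(0.0168/0.0591)
   = (2.478 kJ/mol)(-1.258) = -3.12 kJ/mol
ΔG < 0, so the forward reaction is spontaneous (proceeds forward).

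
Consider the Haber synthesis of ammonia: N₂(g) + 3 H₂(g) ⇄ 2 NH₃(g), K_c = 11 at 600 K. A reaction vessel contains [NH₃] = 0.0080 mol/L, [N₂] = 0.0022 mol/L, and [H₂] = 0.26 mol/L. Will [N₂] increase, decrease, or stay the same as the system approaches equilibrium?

decrease

Q_c = [NH₃]² / ([N₂]·[H₂]³) = (0.0080)² / ((0.0022)·(0.26)³) = 1.7
Q_c = 1.7 < K_c = 11: net forward reaction.
N₂ is a reactant, so it decreases.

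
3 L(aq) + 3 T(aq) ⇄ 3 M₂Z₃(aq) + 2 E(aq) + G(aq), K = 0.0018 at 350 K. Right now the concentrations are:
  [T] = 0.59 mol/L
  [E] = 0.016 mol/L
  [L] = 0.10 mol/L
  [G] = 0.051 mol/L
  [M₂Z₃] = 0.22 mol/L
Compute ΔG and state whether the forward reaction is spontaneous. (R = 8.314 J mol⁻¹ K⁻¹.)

Q = [M₂Z₃]³·[E]²·[G] / ([L]³·[T]³) = (0.22)³·(0.016)²·(0.051) / ((0.10)³·(0.59)³) = 6.77×10⁻⁴
ΔG = RT ln(Q/K) = (8.314 J mol⁻¹ K⁻¹)(350 K) × ln(6.77×10⁻⁴/0.0018)
   = (2.910 kJ/mol)(-0.9779) = -2.85 kJ/mol
ΔG < 0, so the forward reaction is spontaneous (proceeds forward).

ΔG = -2.85 kJ/mol; the forward reaction is spontaneous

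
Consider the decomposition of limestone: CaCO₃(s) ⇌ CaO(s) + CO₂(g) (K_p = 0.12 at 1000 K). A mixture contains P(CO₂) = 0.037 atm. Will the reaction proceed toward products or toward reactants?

to the right

(CaCO₃, CaO are pure solids — omitted from Q_p.)
Q_p = P(CO₂) = 0.037
Q_p = 0.037 < K_p = 0.12, so the forward reaction proceeds.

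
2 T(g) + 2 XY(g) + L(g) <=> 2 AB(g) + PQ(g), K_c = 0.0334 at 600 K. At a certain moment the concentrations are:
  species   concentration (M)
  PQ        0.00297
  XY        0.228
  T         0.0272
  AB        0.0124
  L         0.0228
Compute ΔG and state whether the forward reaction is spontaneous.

ΔG = 13.7 kJ/mol; the forward reaction is non-spontaneous

Q_c = [AB]²·[PQ] / ([T]²·[XY]²·[L]) = (0.0124)²·(0.00297) / ((0.0272)²·(0.228)²·(0.0228)) = 0.521
ΔG = RT ln(Q_c/K_c) = (8.314 J mol⁻¹ K⁻¹)(600 K) × ln(0.521/0.0334)
   = (4.988 kJ/mol)(2.747) = 13.7 kJ/mol
ΔG > 0, so the forward reaction is non-spontaneous (proceeds in reverse).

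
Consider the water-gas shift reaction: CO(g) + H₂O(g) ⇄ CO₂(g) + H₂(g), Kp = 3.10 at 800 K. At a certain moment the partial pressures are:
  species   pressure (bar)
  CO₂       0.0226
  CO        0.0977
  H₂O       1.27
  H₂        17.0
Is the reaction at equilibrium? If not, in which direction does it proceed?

Qp = P(CO₂)·P(H₂) / (P(CO)·P(H₂O)) = (0.0226)·(17.0) / ((0.0977)·(1.27)) = 3.10
Qp = 3.10 = Kp, so the system is already at equilibrium.

no net change (already at equilibrium)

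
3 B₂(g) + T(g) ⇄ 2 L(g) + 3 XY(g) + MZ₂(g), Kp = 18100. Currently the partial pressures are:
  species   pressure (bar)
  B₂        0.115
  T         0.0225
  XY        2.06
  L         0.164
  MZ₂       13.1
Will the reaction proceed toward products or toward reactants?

Qp = P(L)²·P(XY)³·P(MZ₂) / (P(B₂)³·P(T)) = (0.164)²·(2.06)³·(13.1) / ((0.115)³·(0.0225)) = 90000
Qp = 90000 > Kp = 18100, so the reverse reaction proceeds.

to the left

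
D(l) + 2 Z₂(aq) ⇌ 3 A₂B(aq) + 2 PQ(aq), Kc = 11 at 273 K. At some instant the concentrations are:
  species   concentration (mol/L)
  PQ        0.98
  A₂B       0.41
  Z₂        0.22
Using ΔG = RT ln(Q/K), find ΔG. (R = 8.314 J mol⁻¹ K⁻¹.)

ΔG = -4.73 kJ/mol

(D is a pure liquid — omitted from Qc.)
Qc = [A₂B]³·[PQ]² / [Z₂]² = (0.41)³·(0.98)² / (0.22)² = 1.37
ΔG = RT ln(Qc/Kc) = (8.314 J mol⁻¹ K⁻¹)(273 K) × ln(1.37/11)
   = (2.270 kJ/mol)(-2.083) = -4.73 kJ/mol
ΔG < 0, so the forward reaction is spontaneous (proceeds forward).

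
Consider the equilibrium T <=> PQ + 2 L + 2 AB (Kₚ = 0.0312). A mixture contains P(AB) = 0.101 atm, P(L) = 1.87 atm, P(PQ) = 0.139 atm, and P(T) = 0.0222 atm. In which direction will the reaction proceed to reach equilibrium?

Qₚ = P(PQ)·P(L)²·P(AB)² / P(T) = (0.139)·(1.87)²·(0.101)² / (0.0222) = 0.223
Qₚ = 0.223 > Kₚ = 0.0312, so the reverse reaction proceeds.

in the reverse direction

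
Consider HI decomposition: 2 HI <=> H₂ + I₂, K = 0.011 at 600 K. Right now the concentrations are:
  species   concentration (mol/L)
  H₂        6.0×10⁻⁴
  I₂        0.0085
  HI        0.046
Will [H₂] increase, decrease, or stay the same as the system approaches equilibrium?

Q = [H₂]·[I₂] / [HI]² = (6.0×10⁻⁴)·(0.0085) / (0.046)² = 0.0024
Q = 0.0024 < K = 0.011: net forward reaction.
H₂ is a product, so it increases.

increase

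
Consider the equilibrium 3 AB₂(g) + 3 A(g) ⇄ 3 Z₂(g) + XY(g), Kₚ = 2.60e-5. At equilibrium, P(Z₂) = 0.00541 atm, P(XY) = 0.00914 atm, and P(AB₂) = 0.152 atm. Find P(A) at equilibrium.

P(A) = 0.251 atm

At equilibrium, Kₚ = P(Z₂)³·P(XY) / (P(AB₂)³·P(A)³) = 2.60e-5.
(0.00541)³·(0.00914) / ((0.152)³·(P(A))³) = 2.60e-5
P(A)³ = 0.0159 ⇒ P(A) = 0.251 atm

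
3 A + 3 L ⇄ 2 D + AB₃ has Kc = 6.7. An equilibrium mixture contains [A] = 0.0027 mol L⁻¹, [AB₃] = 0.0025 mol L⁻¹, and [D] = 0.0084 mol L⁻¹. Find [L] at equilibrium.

At equilibrium, Kc = [D]²·[AB₃] / ([A]³·[L]³) = 6.7.
(0.0084)²·(0.0025) / ((0.0027)³·([L])³) = 6.7
[L]³ = 1.34 ⇒ [L] = 1.1 mol L⁻¹

[L] = 1.1 mol L⁻¹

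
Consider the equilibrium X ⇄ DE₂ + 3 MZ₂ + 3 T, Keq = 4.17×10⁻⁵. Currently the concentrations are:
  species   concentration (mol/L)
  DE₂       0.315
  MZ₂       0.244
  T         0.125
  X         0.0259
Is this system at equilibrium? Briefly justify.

no; Q > K, reaction proceeds in reverse

Q = [DE₂]·[MZ₂]³·[T]³ / [X] = (0.315)·(0.244)³·(0.125)³ / (0.0259) = 3.45×10⁻⁴
Q = 3.45×10⁻⁴ > Keq = 4.17×10⁻⁵: net reverse reaction.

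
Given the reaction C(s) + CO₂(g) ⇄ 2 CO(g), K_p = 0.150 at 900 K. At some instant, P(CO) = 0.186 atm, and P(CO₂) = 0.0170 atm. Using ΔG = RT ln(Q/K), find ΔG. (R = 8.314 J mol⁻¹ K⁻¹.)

(C is a pure solid — omitted from Q_p.)
Q_p = P(CO)² / P(CO₂) = (0.186)² / (0.0170) = 2.04
ΔG = RT ln(Q_p/K_p) = (8.314 J mol⁻¹ K⁻¹)(900 K) × ln(2.04/0.150)
   = (7.483 kJ/mol)(2.610) = 19.5 kJ/mol
ΔG > 0, so the forward reaction is non-spontaneous (proceeds in reverse).

ΔG = 19.5 kJ/mol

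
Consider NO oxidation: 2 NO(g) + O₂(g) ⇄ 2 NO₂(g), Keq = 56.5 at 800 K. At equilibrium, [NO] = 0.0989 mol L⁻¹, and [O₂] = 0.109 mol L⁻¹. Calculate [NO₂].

At equilibrium, Keq = [NO₂]² / ([NO]²·[O₂]) = 56.5.
([NO₂])² / ((0.0989)²·(0.109)) = 56.5
[NO₂]² = 0.0602 ⇒ [NO₂] = 0.245 mol L⁻¹

[NO₂] = 0.245 mol L⁻¹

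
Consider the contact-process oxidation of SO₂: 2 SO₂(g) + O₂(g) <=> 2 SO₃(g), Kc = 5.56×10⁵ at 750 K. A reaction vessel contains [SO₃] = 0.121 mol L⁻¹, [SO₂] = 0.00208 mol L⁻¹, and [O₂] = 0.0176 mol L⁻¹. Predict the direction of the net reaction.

Qc = [SO₃]² / ([SO₂]²·[O₂]) = (0.121)² / ((0.00208)²·(0.0176)) = 1.92×10⁵
Qc = 1.92×10⁵ < Kc = 5.56×10⁵, so the forward reaction proceeds.

toward products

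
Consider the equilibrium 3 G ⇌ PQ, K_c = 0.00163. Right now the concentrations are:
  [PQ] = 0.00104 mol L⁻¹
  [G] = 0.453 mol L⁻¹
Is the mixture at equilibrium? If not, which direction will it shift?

no; Q > K, reaction proceeds in reverse

Q_c = [PQ] / [G]³ = (0.00104) / (0.453)³ = 0.0112
Q_c = 0.0112 > K_c = 0.00163: net reverse reaction.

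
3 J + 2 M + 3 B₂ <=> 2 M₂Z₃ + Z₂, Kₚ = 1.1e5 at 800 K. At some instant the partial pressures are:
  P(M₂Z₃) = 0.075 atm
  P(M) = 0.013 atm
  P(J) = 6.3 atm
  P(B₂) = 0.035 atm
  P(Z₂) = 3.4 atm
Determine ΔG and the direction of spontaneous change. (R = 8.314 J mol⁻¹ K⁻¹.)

Qₚ = P(M₂Z₃)²·P(Z₂) / (P(J)³·P(M)²·P(B₂)³) = (0.075)²·(3.4) / ((6.3)³·(0.013)²·(0.035)³) = 10600
ΔG = RT ln(Qₚ/Kₚ) = (8.314 J mol⁻¹ K⁻¹)(800 K) × ln(10600/1.1e5)
   = (6.651 kJ/mol)(-2.340) = -15.6 kJ/mol
ΔG < 0, so the forward reaction is spontaneous (proceeds forward).

ΔG = -15.6 kJ/mol; the forward reaction is spontaneous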